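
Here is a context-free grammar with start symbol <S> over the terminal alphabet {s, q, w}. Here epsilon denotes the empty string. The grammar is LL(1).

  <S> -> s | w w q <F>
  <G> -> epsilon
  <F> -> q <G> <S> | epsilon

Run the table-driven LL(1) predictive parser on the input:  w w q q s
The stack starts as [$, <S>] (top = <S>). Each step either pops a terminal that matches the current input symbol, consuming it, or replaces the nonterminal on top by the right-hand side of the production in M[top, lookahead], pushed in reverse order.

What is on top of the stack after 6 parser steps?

<G>

     Stack        Input        Action
  1  $ <S>        w w q q s $  expand <S> -> w w q <F>
  2  $ <F> q w w  w w q q s $  match w
  3  $ <F> q w    w q q s $    match w
  4  $ <F> q      q q s $      match q
  5  $ <F>        q s $        expand <F> -> q <G> <S>
  6  $ <S> <G> q  q s $        match q
Stack after step 6: $ <S> <G> (top = <G>).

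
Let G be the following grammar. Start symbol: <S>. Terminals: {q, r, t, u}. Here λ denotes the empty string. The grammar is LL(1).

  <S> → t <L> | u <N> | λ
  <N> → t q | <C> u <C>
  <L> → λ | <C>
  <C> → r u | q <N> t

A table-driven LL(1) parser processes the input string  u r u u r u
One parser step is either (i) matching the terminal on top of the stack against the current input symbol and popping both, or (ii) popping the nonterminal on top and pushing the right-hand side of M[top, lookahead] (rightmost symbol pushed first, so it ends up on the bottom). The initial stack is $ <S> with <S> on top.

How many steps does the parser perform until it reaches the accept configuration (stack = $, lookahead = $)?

step 1: stack=$ <S>  input=u r u u r u $  — expand <S> → u <N>
step 2: stack=$ <N> u  input=u r u u r u $  — match u
step 3: stack=$ <N>  input=r u u r u $  — expand <N> → <C> u <C>
step 4: stack=$ <C> u <C>  input=r u u r u $  — expand <C> → r u
step 5: stack=$ <C> u u r  input=r u u r u $  — match r
step 6: stack=$ <C> u u  input=u u r u $  — match u
step 7: stack=$ <C> u  input=u r u $  — match u
step 8: stack=$ <C>  input=r u $  — expand <C> → r u
step 9: stack=$ u r  input=r u $  — match r
step 10: stack=$ u  input=u $  — match u
Accept reached after 10 steps.

10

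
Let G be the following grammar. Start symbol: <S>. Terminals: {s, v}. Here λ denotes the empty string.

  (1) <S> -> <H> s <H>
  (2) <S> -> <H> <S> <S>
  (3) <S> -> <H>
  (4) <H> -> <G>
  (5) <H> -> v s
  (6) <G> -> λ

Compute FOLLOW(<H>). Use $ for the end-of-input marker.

FIRST(<G>): from <G>->λ we get {λ}. So FIRST(<G>) = {λ}.
FIRST(<H>): from <H>-><G> we get {λ}; from <H>->v s we get {v}. So FIRST(<H>) = {λ, v}.
FIRST(<S>): from <S>-><H> s <H> we get {s, v}; from <S>-><H> <S> <S> we get {λ, s, v}; from <S>-><H> we get {λ, v}. So FIRST(<S>) = {λ, s, v}.
FOLLOW(<S>) includes $ since <S> is the start symbol.
FOLLOW(<S>): in <S>-><H> <S> <S> (occurrence 1), <S> is followed by <S> with FIRST {λ, s, v}; in <S>-><H> <S> <S> (occurrence 1), the suffix after <S> is nullable (adds nothing new); in <S>-><H> <S> <S> (occurrence 2), the suffix after <S> is empty (adds nothing new). Thus FOLLOW(<S>) = {$, s, v}.
FOLLOW(<H>): in <S>-><H> s <H> (occurrence 1), <H> is followed by s <H> with FIRST {s}; in <S>-><H> s <H> (occurrence 2), the suffix after <H> is empty, so FOLLOW(<H>) ⊇ FOLLOW(<S>) = {$, s, v}; in <S>-><H> <S> <S>, <H> is followed by <S> <S> with FIRST {λ, s, v}; in <S>-><H> <S> <S>, the suffix after <H> is nullable, so FOLLOW(<H>) ⊇ FOLLOW(<S>) = {$, s, v}; in <S>-><H>, the suffix after <H> is empty, so FOLLOW(<H>) ⊇ FOLLOW(<S>) = {$, s, v}. Thus FOLLOW(<H>) = {$, s, v}.
FOLLOW(<G>): in <H>-><G>, the suffix after <G> is empty, so FOLLOW(<G>) ⊇ FOLLOW(<H>) = {$, s, v}. Thus FOLLOW(<G>) = {$, s, v}.

{$, s, v}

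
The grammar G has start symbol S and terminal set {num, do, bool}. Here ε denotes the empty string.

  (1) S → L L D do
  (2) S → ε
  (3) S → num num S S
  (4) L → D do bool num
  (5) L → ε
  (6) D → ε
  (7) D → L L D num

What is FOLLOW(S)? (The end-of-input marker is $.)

{$, do, num}

FIRST(S) = {ε, do, num}  (via L L D do)
FIRST(L) = {ε, do, num}  (via D do bool num)
FIRST(D) = {ε, do, num}  (via L L D num)
FOLLOW(S) includes $ since S is the start symbol.
FOLLOW(S): in S→num num S S (occurrence 1), S is followed by S with FIRST {ε, do, num}; in S→num num S S (occurrence 1), the suffix after S is nullable (adds nothing new); in S→num num S S (occurrence 2), the suffix after S is empty (adds nothing new). Thus FOLLOW(S) = {$, do, num}.
FOLLOW(L): in S→L L D do (occurrence 1), L is followed by L D do with FIRST {do, num}; in S→L L D do (occurrence 2), L is followed by D do with FIRST {do, num}; in D→L L D num (occurrence 1), L is followed by L D num with FIRST {do, num}; in D→L L D num (occurrence 2), L is followed by D num with FIRST {do, num}. Thus FOLLOW(L) = {do, num}.
FOLLOW(D): in S→L L D do, D is followed by do with FIRST {do}; in L→D do bool num, D is followed by do bool num with FIRST {do}; in D→L L D num, D is followed by num with FIRST {num}. Thus FOLLOW(D) = {do, num}.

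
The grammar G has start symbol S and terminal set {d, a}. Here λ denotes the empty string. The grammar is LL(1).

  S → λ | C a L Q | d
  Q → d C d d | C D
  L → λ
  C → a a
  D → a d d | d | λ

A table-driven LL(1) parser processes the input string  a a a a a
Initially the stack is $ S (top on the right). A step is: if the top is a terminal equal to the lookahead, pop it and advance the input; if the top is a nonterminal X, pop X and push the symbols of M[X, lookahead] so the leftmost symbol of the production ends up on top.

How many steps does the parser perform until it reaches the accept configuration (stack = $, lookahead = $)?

step 1: stack=$ S  input=a a a a a $  — expand S → C a L Q
step 2: stack=$ Q L a C  input=a a a a a $  — expand C → a a
step 3: stack=$ Q L a a a  input=a a a a a $  — match a
step 4: stack=$ Q L a a  input=a a a a $  — match a
step 5: stack=$ Q L a  input=a a a $  — match a
step 6: stack=$ Q L  input=a a $  — expand L → λ
step 7: stack=$ Q  input=a a $  — expand Q → C D
step 8: stack=$ D C  input=a a $  — expand C → a a
step 9: stack=$ D a a  input=a a $  — match a
step 10: stack=$ D a  input=a $  — match a
step 11: stack=$ D  input=$  — expand D → λ
Accept reached after 11 steps.

11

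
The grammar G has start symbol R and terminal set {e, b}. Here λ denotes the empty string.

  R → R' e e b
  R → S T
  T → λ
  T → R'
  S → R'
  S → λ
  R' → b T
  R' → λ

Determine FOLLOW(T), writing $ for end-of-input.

FIRST(R') = {λ, b}
FIRST(T) = {λ, b}  (via R')
FIRST(S) = {λ, b}  (via R')
FIRST(R) = {λ, b, e}  (via R' e e b, S T)
FOLLOW(R) includes $ since R is the start symbol.
FOLLOW(R): R appears on no right-hand side. Thus FOLLOW(R) = {$}.
FOLLOW(S): in R→S T, S is followed by T with FIRST {λ, b}; in R→S T, the suffix after S is nullable, so FOLLOW(S) ⊇ FOLLOW(R) = {$}. Thus FOLLOW(S) = {$, b}.
FOLLOW(T): in R→S T, the suffix after T is empty, so FOLLOW(T) ⊇ FOLLOW(R) = {$}; in R'→b T, the suffix after T is empty, so FOLLOW(T) ⊇ FOLLOW(R') = {$, b, e}. Thus FOLLOW(T) = {$, b, e}.
FOLLOW(R'): in R→R' e e b, R' is followed by e e b with FIRST {e}; in T→R', the suffix after R' is empty, so FOLLOW(R') ⊇ FOLLOW(T) = {$, b, e}; in S→R', the suffix after R' is empty, so FOLLOW(R') ⊇ FOLLOW(S) = {$, b}. Thus FOLLOW(R') = {$, b, e}.

{$, b, e}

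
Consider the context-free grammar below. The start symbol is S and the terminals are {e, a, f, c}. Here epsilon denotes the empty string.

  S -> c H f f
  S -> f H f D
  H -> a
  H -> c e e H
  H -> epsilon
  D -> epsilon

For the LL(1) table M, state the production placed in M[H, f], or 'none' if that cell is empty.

FIRST(S) = {c, f}
FIRST(H) = {epsilon, a, c}
FIRST(D) = {epsilon}
FOLLOW(S) includes $ since S is the start symbol.
FOLLOW(H): in S->c H f f, H is followed by f f with FIRST {f}; in S->f H f D, H is followed by f D with FIRST {f}; in H->c e e H, the suffix after H is empty (adds nothing new). Thus FOLLOW(H) = {f}.
For H -> a: FIRST(a) = {a}, so it goes in M[H, t] for t ∈ {a}.
For H -> c e e H: FIRST(c e e H) = {c}, so it goes in M[H, t] for t ∈ {c}.
For H -> epsilon: FIRST(epsilon) = {epsilon}, so it goes in M[H, t] for t ∈ {}; since epsilon ∈ FIRST, also for every t ∈ FOLLOW(H) = {f}.

H -> epsilon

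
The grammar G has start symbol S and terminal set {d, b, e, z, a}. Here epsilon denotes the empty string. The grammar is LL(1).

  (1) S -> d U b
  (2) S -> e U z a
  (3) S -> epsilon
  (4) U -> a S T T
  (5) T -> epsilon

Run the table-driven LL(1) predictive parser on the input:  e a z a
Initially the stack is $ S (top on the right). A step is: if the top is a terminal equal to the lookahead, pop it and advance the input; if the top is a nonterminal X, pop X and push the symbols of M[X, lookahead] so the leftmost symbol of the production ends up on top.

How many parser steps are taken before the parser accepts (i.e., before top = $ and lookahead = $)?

step 1: stack=$ S  input=e a z a $  — expand S -> e U z a
step 2: stack=$ a z U e  input=e a z a $  — match e
step 3: stack=$ a z U  input=a z a $  — expand U -> a S T T
step 4: stack=$ a z T T S a  input=a z a $  — match a
step 5: stack=$ a z T T S  input=z a $  — expand S -> epsilon
step 6: stack=$ a z T T  input=z a $  — expand T -> epsilon
step 7: stack=$ a z T  input=z a $  — expand T -> epsilon
step 8: stack=$ a z  input=z a $  — match z
step 9: stack=$ a  input=a $  — match a
Accept reached after 9 steps.

9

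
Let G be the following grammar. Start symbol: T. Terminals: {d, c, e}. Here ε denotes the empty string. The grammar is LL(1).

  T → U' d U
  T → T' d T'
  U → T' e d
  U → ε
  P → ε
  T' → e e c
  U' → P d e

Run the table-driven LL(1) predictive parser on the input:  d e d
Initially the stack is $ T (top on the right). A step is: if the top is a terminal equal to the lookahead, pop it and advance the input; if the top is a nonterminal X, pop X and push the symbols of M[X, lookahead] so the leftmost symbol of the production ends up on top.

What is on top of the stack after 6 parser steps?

U

step 1: stack=$ T  input=d e d $  — expand T → U' d U
step 2: stack=$ U d U'  input=d e d $  — expand U' → P d e
step 3: stack=$ U d e d P  input=d e d $  — expand P → ε
step 4: stack=$ U d e d  input=d e d $  — match d
step 5: stack=$ U d e  input=e d $  — match e
step 6: stack=$ U d  input=d $  — match d
Stack after step 6: $ U (top = U).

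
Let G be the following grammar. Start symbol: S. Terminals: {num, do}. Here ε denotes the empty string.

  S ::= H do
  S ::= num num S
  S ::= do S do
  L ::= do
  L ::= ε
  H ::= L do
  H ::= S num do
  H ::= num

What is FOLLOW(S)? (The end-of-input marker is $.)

{$, do, num}

FIRST(L): from L::=do we get {do}; from L::=ε we get {ε}. So FIRST(L) = {ε, do}.
FIRST(S): from S::=H do we get {do, num}; from S::=num num S we get {num}; from S::=do S do we get {do}. So FIRST(S) = {do, num}.
FIRST(H): from H::=L do we get {do}; from H::=S num do we get {do, num}; from H::=num we get {num}. So FIRST(H) = {do, num}.
FOLLOW(S) includes $ since S is the start symbol.
FOLLOW(S): in S::=num num S, the suffix after S is empty (adds nothing new); in S::=do S do, S is followed by do with FIRST {do}; in H::=S num do, S is followed by num do with FIRST {num}. Thus FOLLOW(S) = {$, do, num}.
FOLLOW(L): in H::=L do, L is followed by do with FIRST {do}. Thus FOLLOW(L) = {do}.
FOLLOW(H): in S::=H do, H is followed by do with FIRST {do}. Thus FOLLOW(H) = {do}.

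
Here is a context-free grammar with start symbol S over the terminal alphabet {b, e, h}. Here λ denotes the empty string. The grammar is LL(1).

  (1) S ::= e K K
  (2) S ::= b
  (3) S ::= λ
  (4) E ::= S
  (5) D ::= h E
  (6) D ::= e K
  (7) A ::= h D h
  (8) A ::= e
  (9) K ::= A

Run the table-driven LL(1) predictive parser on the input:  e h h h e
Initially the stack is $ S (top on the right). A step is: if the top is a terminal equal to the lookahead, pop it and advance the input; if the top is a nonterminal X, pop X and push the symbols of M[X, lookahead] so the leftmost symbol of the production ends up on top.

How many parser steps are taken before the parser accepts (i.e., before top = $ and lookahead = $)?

      Stack      Input        Action
   1  $ S        e h h h e $  expand S ::= e K K
   2  $ K K e    e h h h e $  match e
   3  $ K K      h h h e $    expand K ::= A
   4  $ K A      h h h e $    expand A ::= h D h
   5  $ K h D h  h h h e $    match h
   6  $ K h D    h h e $      expand D ::= h E
   7  $ K h E h  h h e $      match h
   8  $ K h E    h e $        expand E ::= S
   9  $ K h S    h e $        expand S ::= λ
  10  $ K h      h e $        match h
  11  $ K        e $          expand K ::= A
  12  $ A        e $          expand A ::= e
  13  $ e        e $          match e
Accept reached after 13 steps.

13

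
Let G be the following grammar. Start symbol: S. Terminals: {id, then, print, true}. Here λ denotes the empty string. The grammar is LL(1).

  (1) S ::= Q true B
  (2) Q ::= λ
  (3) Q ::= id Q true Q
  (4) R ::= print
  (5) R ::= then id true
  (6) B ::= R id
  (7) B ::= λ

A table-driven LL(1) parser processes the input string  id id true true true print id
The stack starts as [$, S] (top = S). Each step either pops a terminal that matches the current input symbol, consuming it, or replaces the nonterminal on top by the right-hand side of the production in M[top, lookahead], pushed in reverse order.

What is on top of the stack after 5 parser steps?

Q

step 1: stack=$ S  input=id id true true true print id $  — expand S ::= Q true B
step 2: stack=$ B true Q  input=id id true true true print id $  — expand Q ::= id Q true Q
step 3: stack=$ B true Q true Q id  input=id id true true true print id $  — match id
step 4: stack=$ B true Q true Q  input=id true true true print id $  — expand Q ::= id Q true Q
step 5: stack=$ B true Q true Q true Q id  input=id true true true print id $  — match id
Stack after step 5: $ B true Q true Q true Q (top = Q).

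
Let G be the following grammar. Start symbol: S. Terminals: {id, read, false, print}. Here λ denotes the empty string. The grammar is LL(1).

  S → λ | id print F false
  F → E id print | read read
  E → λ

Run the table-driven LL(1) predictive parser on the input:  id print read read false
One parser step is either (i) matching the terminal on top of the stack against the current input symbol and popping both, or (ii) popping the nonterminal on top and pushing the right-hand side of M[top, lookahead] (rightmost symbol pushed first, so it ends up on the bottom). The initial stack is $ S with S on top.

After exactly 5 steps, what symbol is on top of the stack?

step 1: stack=$ S  input=id print read read false $  — expand S → id print F false
step 2: stack=$ false F print id  input=id print read read false $  — match id
step 3: stack=$ false F print  input=print read read false $  — match print
step 4: stack=$ false F  input=read read false $  — expand F → read read
step 5: stack=$ false read read  input=read read false $  — match read
Stack after step 5: $ false read (top = read).

read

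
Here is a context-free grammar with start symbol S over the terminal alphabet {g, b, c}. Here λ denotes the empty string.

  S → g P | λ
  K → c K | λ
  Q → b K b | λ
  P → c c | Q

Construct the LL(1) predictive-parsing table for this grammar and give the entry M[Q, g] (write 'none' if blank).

none

FIRST(S) = {λ, g}
FIRST(K) = {λ, c}
FIRST(Q) = {λ, b}
FIRST(P) = {λ, b, c}  (via Q)
FOLLOW(S) includes $ since S is the start symbol.
FOLLOW(P): in S→g P, the suffix after P is empty, so FOLLOW(P) ⊇ FOLLOW(S) = {$}. Thus FOLLOW(P) = {$}.
FOLLOW(Q): in P→Q, the suffix after Q is empty, so FOLLOW(Q) ⊇ FOLLOW(P) = {$}. Thus FOLLOW(Q) = {$}.
For Q → b K b: FIRST(b K b) = {b}, so it goes in M[Q, t] for t ∈ {b}.
For Q → λ: FIRST(λ) = {λ}, so it goes in M[Q, t] for t ∈ {}; since λ ∈ FIRST, also for every t ∈ FOLLOW(Q) = {$}.
None of these place a production in M[Q, g].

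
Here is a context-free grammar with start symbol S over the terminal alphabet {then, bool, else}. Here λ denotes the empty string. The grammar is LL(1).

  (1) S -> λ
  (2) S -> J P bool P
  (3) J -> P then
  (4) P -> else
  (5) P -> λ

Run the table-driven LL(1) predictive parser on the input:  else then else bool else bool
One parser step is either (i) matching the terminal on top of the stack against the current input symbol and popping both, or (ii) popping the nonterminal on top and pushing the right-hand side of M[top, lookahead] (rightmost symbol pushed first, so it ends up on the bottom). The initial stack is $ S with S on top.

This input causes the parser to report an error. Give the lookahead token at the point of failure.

step 1: stack=$ S  input=else then else bool else bool $  — expand S -> J P bool P
step 2: stack=$ P bool P J  input=else then else bool else bool $  — expand J -> P then
step 3: stack=$ P bool P then P  input=else then else bool else bool $  — expand P -> else
step 4: stack=$ P bool P then else  input=else then else bool else bool $  — match else
step 5: stack=$ P bool P then  input=then else bool else bool $  — match then
step 6: stack=$ P bool P  input=else bool else bool $  — expand P -> else
step 7: stack=$ P bool else  input=else bool else bool $  — match else
step 8: stack=$ P bool  input=bool else bool $  — match bool
step 9: stack=$ P  input=else bool $  — expand P -> else
step 10: stack=$ else  input=else bool $  — match else
step 11: stack=$  input=bool $  — error: stack empty but input remains

bool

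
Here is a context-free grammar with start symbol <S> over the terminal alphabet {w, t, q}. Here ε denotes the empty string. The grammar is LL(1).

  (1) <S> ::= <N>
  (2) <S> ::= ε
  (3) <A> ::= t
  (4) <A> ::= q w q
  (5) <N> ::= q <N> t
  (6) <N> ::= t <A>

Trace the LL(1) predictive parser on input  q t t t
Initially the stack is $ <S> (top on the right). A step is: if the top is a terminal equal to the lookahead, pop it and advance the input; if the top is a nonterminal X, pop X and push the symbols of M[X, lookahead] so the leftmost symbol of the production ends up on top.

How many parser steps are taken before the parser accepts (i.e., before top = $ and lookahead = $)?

     Stack      Input      Action
  1  $ <S>      q t t t $  expand <S> ::= <N>
  2  $ <N>      q t t t $  expand <N> ::= q <N> t
  3  $ t <N> q  q t t t $  match q
  4  $ t <N>    t t t $    expand <N> ::= t <A>
  5  $ t <A> t  t t t $    match t
  6  $ t <A>    t t $      expand <A> ::= t
  7  $ t t      t t $      match t
  8  $ t        t $        match t
Accept reached after 8 steps.

8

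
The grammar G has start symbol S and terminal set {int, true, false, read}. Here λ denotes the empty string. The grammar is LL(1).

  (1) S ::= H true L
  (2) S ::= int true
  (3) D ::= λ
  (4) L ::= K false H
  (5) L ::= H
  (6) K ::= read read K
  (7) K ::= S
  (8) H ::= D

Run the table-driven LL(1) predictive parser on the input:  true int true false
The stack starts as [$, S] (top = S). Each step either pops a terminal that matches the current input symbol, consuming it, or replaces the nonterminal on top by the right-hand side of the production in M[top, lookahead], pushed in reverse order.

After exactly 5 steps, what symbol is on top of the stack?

     Stack       Input                  Action
  1  $ S         true int true false $  expand S ::= H true L
  2  $ L true H  true int true false $  expand H ::= D
  3  $ L true D  true int true false $  expand D ::= λ
  4  $ L true    true int true false $  match true
  5  $ L         int true false $       expand L ::= K false H
Stack after step 5: $ H false K (top = K).

K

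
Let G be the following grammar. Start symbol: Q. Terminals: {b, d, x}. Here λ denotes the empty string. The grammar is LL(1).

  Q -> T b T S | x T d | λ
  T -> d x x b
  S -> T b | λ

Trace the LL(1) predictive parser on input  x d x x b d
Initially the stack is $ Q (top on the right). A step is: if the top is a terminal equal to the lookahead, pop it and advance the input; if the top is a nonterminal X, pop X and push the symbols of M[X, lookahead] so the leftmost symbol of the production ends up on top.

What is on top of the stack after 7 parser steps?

d

     Stack        Input          Action
  1  $ Q          x d x x b d $  expand Q -> x T d
  2  $ d T x      x d x x b d $  match x
  3  $ d T        d x x b d $    expand T -> d x x b
  4  $ d b x x d  d x x b d $    match d
  5  $ d b x x    x x b d $      match x
  6  $ d b x      x b d $        match x
  7  $ d b        b d $          match b
Stack after step 7: $ d (top = d).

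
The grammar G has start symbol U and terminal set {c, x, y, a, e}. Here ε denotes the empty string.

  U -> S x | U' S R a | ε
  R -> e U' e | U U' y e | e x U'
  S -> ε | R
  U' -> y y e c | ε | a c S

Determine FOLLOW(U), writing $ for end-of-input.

FIRST(U') = {ε, a, y}
FIRST(U) = {ε, a, e, x, y}  (via S x, U' S R a)
FIRST(R) = {a, e, x, y}  (via U U' y e)
FIRST(S) = {ε, a, e, x, y}  (via R)
FOLLOW(U) includes $ since U is the start symbol.
FOLLOW(U): in R->U U' y e, U is followed by U' y e with FIRST {a, y}. Thus FOLLOW(U) = {$, a, y}.
FOLLOW(R): in U->U' S R a, R is followed by a with FIRST {a}; in S->R, the suffix after R is empty, so FOLLOW(R) ⊇ FOLLOW(S) = {a, e, x, y}. Thus FOLLOW(R) = {a, e, x, y}.
FOLLOW(U'): in U->U' S R a, U' is followed by S R a with FIRST {a, e, x, y}; in R->e U' e, U' is followed by e with FIRST {e}; in R->U U' y e, U' is followed by y e with FIRST {y}; in R->e x U', the suffix after U' is empty, so FOLLOW(U') ⊇ FOLLOW(R) = {a, e, x, y}. Thus FOLLOW(U') = {a, e, x, y}.
FOLLOW(S): in U->S x, S is followed by x with FIRST {x}; in U->U' S R a, S is followed by R a with FIRST {a, e, x, y}; in U'->a c S, the suffix after S is empty, so FOLLOW(S) ⊇ FOLLOW(U') = {a, e, x, y}. Thus FOLLOW(S) = {a, e, x, y}.

{$, a, y}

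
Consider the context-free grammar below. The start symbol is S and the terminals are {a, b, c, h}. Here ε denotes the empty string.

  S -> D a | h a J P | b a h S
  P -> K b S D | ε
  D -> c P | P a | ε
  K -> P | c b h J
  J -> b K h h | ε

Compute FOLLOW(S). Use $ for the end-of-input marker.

FIRST(J): from J->b K h h we get {b}; from J->ε we get {ε}. So FIRST(J) = {ε, b}.
FIRST(S): from S->D a we get {a, b, c}; from S->h a J P we get {h}; from S->b a h S we get {b}. So FIRST(S) = {a, b, c, h}.
FIRST(P): from P->K b S D we get {b, c}; from P->ε we get {ε}. So FIRST(P) = {ε, b, c}.
FIRST(D): from D->c P we get {c}; from D->P a we get {a, b, c}; from D->ε we get {ε}. So FIRST(D) = {ε, a, b, c}.
FIRST(K): from K->P we get {ε, b, c}; from K->c b h J we get {c}. So FIRST(K) = {ε, b, c}.
FOLLOW(S) includes $ since S is the start symbol.
FOLLOW(K): in P->K b S D, K is followed by b S D with FIRST {b}; in J->b K h h, K is followed by h h with FIRST {h}. Thus FOLLOW(K) = {b, h}.
FOLLOW(S): in S->b a h S, the suffix after S is empty (adds nothing new); in P->K b S D, S is followed by D with FIRST {ε, a, b, c}; in P->K b S D, the suffix after S is nullable, so FOLLOW(S) ⊇ FOLLOW(P) = {$, a, b, c, h}. Thus FOLLOW(S) = {$, a, b, c, h}.
FOLLOW(J): in S->h a J P, J is followed by P with FIRST {ε, b, c}; in S->h a J P, the suffix after J is nullable, so FOLLOW(J) ⊇ FOLLOW(S) = {$, a, b, c, h}; in K->c b h J, the suffix after J is empty, so FOLLOW(J) ⊇ FOLLOW(K) = {b, h}. Thus FOLLOW(J) = {$, a, b, c, h}.
FOLLOW(P): in S->h a J P, the suffix after P is empty, so FOLLOW(P) ⊇ FOLLOW(S) = {$, a, b, c, h}; in D->c P, the suffix after P is empty, so FOLLOW(P) ⊇ FOLLOW(D) = {$, a, b, c, h}; in D->P a, P is followed by a with FIRST {a}; in K->P, the suffix after P is empty, so FOLLOW(P) ⊇ FOLLOW(K) = {b, h}. Thus FOLLOW(P) = {$, a, b, c, h}.
FOLLOW(D): in S->D a, D is followed by a with FIRST {a}; in P->K b S D, the suffix after D is empty, so FOLLOW(D) ⊇ FOLLOW(P) = {$, a, b, c, h}. Thus FOLLOW(D) = {$, a, b, c, h}.

{$, a, b, c, h}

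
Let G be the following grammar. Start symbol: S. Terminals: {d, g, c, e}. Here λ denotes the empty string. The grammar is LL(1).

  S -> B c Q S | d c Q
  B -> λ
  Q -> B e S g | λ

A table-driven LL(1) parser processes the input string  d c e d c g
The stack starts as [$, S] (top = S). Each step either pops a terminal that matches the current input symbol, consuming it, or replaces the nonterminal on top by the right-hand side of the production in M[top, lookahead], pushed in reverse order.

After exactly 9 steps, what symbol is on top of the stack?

     Stack      Input          Action
  1  $ S        d c e d c g $  expand S -> d c Q
  2  $ Q c d    d c e d c g $  match d
  3  $ Q c      c e d c g $    match c
  4  $ Q        e d c g $      expand Q -> B e S g
  5  $ g S e B  e d c g $      expand B -> λ
  6  $ g S e    e d c g $      match e
  7  $ g S      d c g $        expand S -> d c Q
  8  $ g Q c d  d c g $        match d
  9  $ g Q c    c g $          match c
Stack after step 9: $ g Q (top = Q).

Q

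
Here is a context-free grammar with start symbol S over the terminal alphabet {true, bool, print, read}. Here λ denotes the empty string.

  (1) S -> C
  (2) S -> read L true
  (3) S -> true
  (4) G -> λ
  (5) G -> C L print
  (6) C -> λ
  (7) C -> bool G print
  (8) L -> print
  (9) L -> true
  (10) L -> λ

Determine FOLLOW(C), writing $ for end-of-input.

{$, print, true}

FIRST(C) = {λ, bool}
FIRST(L) = {λ, print, true}
FIRST(S) = {λ, bool, read, true}  (via C)
FIRST(G) = {λ, bool, print, true}  (via C L print)
FOLLOW(S) includes $ since S is the start symbol.
FOLLOW(S): S appears on no right-hand side. Thus FOLLOW(S) = {$}.
FOLLOW(G): in C->bool G print, G is followed by print with FIRST {print}. Thus FOLLOW(G) = {print}.
FOLLOW(C): in S->C, the suffix after C is empty, so FOLLOW(C) ⊇ FOLLOW(S) = {$}; in G->C L print, C is followed by L print with FIRST {print, true}. Thus FOLLOW(C) = {$, print, true}.
FOLLOW(L): in S->read L true, L is followed by true with FIRST {true}; in G->C L print, L is followed by print with FIRST {print}. Thus FOLLOW(L) = {print, true}.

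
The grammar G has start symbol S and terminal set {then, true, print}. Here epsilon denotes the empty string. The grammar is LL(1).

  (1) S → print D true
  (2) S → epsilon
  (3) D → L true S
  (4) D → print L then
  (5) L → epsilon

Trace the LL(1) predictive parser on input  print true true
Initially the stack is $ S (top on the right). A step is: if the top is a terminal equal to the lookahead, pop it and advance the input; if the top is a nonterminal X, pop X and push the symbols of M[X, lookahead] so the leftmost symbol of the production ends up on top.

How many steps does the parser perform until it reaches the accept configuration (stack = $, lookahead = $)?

step 1: stack=$ S  input=print true true $  — expand S → print D true
step 2: stack=$ true D print  input=print true true $  — match print
step 3: stack=$ true D  input=true true $  — expand D → L true S
step 4: stack=$ true S true L  input=true true $  — expand L → epsilon
step 5: stack=$ true S true  input=true true $  — match true
step 6: stack=$ true S  input=true $  — expand S → epsilon
step 7: stack=$ true  input=true $  — match true
Accept reached after 7 steps.

7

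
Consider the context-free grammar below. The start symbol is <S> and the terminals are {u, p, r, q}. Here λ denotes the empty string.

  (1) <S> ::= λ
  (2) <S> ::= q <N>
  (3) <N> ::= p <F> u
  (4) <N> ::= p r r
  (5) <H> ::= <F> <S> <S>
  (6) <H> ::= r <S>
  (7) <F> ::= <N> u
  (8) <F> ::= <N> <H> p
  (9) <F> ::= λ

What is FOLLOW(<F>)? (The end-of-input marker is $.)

{p, q, u}

FIRST(<S>) = {λ, q}
FIRST(<N>) = {p}
FIRST(<F>) = {λ, p}  (via <N> u, <N> <H> p)
FIRST(<H>) = {λ, p, q, r}  (via <F> <S> <S>)
FOLLOW(<S>) includes $ since <S> is the start symbol.
FOLLOW(<H>): in <F>::=<N> <H> p, <H> is followed by p with FIRST {p}. Thus FOLLOW(<H>) = {p}.
FOLLOW(<S>): in <H>::=<F> <S> <S> (occurrence 1), <S> is followed by <S> with FIRST {λ, q}; in <H>::=<F> <S> <S> (occurrence 1), the suffix after <S> is nullable, so FOLLOW(<S>) ⊇ FOLLOW(<H>) = {p}; in <H>::=<F> <S> <S> (occurrence 2), the suffix after <S> is empty, so FOLLOW(<S>) ⊇ FOLLOW(<H>) = {p}; in <H>::=r <S>, the suffix after <S> is empty, so FOLLOW(<S>) ⊇ FOLLOW(<H>) = {p}. Thus FOLLOW(<S>) = {$, p, q}.
FOLLOW(<N>): in <S>::=q <N>, the suffix after <N> is empty, so FOLLOW(<N>) ⊇ FOLLOW(<S>) = {$, p, q}; in <F>::=<N> u, <N> is followed by u with FIRST {u}; in <F>::=<N> <H> p, <N> is followed by <H> p with FIRST {p, q, r}. Thus FOLLOW(<N>) = {$, p, q, r, u}.
FOLLOW(<F>): in <N>::=p <F> u, <F> is followed by u with FIRST {u}; in <H>::=<F> <S> <S>, <F> is followed by <S> <S> with FIRST {λ, q}; in <H>::=<F> <S> <S>, the suffix after <F> is nullable, so FOLLOW(<F>) ⊇ FOLLOW(<H>) = {p}. Thus FOLLOW(<F>) = {p, q, u}.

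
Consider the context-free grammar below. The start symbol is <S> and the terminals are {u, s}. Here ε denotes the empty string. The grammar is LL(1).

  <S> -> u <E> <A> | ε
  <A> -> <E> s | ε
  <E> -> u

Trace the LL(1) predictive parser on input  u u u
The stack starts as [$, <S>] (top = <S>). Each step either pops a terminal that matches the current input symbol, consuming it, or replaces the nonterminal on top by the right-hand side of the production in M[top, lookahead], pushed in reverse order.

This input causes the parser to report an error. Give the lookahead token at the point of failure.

$

step 1: stack=$ <S>  input=u u u $  — expand <S> -> u <E> <A>
step 2: stack=$ <A> <E> u  input=u u u $  — match u
step 3: stack=$ <A> <E>  input=u u $  — expand <E> -> u
step 4: stack=$ <A> u  input=u u $  — match u
step 5: stack=$ <A>  input=u $  — expand <A> -> <E> s
step 6: stack=$ s <E>  input=u $  — expand <E> -> u
step 7: stack=$ s u  input=u $  — match u
step 8: stack=$ s  input=$  — error: top is terminal s but lookahead is $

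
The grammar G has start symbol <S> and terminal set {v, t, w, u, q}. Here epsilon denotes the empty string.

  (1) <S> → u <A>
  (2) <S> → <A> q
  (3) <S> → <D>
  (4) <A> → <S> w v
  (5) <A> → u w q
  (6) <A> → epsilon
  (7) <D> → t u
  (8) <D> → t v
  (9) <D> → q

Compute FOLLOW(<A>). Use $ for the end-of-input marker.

{$, q, w}

FIRST(<D>): from <D>→t u we get {t}; from <D>→t v we get {t}; from <D>→q we get {q}. So FIRST(<D>) = {q, t}.
FIRST(<S>): from <S>→u <A> we get {u}; from <S>→<A> q we get {q, t, u}; from <S>→<D> we get {q, t}. So FIRST(<S>) = {q, t, u}.
FIRST(<A>): from <A>→<S> w v we get {q, t, u}; from <A>→u w q we get {u}; from <A>→epsilon we get {epsilon}. So FIRST(<A>) = {epsilon, q, t, u}.
FOLLOW(<S>) includes $ since <S> is the start symbol.
FOLLOW(<S>): in <A>→<S> w v, <S> is followed by w v with FIRST {w}. Thus FOLLOW(<S>) = {$, w}.
FOLLOW(<A>): in <S>→u <A>, the suffix after <A> is empty, so FOLLOW(<A>) ⊇ FOLLOW(<S>) = {$, w}; in <S>→<A> q, <A> is followed by q with FIRST {q}. Thus FOLLOW(<A>) = {$, q, w}.
FOLLOW(<D>): in <S>→<D>, the suffix after <D> is empty, so FOLLOW(<D>) ⊇ FOLLOW(<S>) = {$, w}. Thus FOLLOW(<D>) = {$, w}.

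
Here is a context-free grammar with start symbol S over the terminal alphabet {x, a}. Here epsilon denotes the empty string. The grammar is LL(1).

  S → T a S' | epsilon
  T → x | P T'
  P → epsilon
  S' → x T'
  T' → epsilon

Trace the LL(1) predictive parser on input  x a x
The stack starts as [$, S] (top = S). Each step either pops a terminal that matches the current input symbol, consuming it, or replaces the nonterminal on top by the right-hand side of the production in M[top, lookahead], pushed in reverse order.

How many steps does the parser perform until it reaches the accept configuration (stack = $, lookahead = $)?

     Stack     Input    Action
  1  $ S       x a x $  expand S → T a S'
  2  $ S' a T  x a x $  expand T → x
  3  $ S' a x  x a x $  match x
  4  $ S' a    a x $    match a
  5  $ S'      x $      expand S' → x T'
  6  $ T' x    x $      match x
  7  $ T'      $        expand T' → epsilon
Accept reached after 7 steps.

7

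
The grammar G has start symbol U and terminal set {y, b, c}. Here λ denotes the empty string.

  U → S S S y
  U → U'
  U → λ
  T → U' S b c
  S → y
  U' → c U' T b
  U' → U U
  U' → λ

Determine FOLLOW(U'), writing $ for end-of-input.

FIRST(S) = {y}
FIRST(U) = {λ, c, y}  (via S S S y, U')
FIRST(U') = {λ, c, y}  (via U U)
FIRST(T) = {c, y}  (via U' S b c)
FOLLOW(U) includes $ since U is the start symbol.
FOLLOW(T): in U'→c U' T b, T is followed by b with FIRST {b}. Thus FOLLOW(T) = {b}.
FOLLOW(S): in U→S S S y (occurrence 1), S is followed by S S y with FIRST {y}; in U→S S S y (occurrence 2), S is followed by S y with FIRST {y}; in U→S S S y (occurrence 3), S is followed by y with FIRST {y}; in T→U' S b c, S is followed by b c with FIRST {b}. Thus FOLLOW(S) = {b, y}.
FOLLOW(U): in U'→U U (occurrence 1), U is followed by U with FIRST {λ, c, y}; in U'→U U (occurrence 1), the suffix after U is nullable, so FOLLOW(U) ⊇ FOLLOW(U') = {$, c, y}; in U'→U U (occurrence 2), the suffix after U is empty, so FOLLOW(U) ⊇ FOLLOW(U') = {$, c, y}. Thus FOLLOW(U) = {$, c, y}.
FOLLOW(U'): in U→U', the suffix after U' is empty, so FOLLOW(U') ⊇ FOLLOW(U) = {$, c, y}; in T→U' S b c, U' is followed by S b c with FIRST {y}; in U'→c U' T b, U' is followed by T b with FIRST {c, y}. Thus FOLLOW(U') = {$, c, y}.

{$, c, y}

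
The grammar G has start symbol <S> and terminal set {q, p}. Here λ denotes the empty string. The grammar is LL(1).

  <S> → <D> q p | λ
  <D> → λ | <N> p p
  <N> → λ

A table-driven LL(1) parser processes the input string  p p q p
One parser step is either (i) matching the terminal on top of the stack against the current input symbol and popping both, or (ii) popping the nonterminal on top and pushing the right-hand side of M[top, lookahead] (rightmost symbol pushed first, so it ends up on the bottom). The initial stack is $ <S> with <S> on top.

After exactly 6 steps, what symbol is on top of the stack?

p

     Stack          Input      Action
  1  $ <S>          p p q p $  expand <S> → <D> q p
  2  $ p q <D>      p p q p $  expand <D> → <N> p p
  3  $ p q p p <N>  p p q p $  expand <N> → λ
  4  $ p q p p      p p q p $  match p
  5  $ p q p        p q p $    match p
  6  $ p q          q p $      match q
Stack after step 6: $ p (top = p).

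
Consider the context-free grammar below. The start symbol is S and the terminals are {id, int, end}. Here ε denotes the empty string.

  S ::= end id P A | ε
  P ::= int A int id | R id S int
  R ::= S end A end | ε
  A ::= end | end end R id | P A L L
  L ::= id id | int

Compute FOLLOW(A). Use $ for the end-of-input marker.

FIRST(S): from S::=end id P A we get {end}; from S::=ε we get {ε}. So FIRST(S) = {ε, end}.
FIRST(L): from L::=id id we get {id}; from L::=int we get {int}. So FIRST(L) = {id, int}.
FIRST(R): from R::=S end A end we get {end}; from R::=ε we get {ε}. So FIRST(R) = {ε, end}.
FIRST(P): from P::=int A int id we get {int}; from P::=R id S int we get {end, id}. So FIRST(P) = {end, id, int}.
FIRST(A): from A::=end we get {end}; from A::=end end R id we get {end}; from A::=P A L L we get {end, id, int}. So FIRST(A) = {end, id, int}.
FOLLOW(S) includes $ since S is the start symbol.
FOLLOW(S): in P::=R id S int, S is followed by int with FIRST {int}; in R::=S end A end, S is followed by end A end with FIRST {end}. Thus FOLLOW(S) = {$, end, int}.
FOLLOW(P): in S::=end id P A, P is followed by A with FIRST {end, id, int}; in A::=P A L L, P is followed by A L L with FIRST {end, id, int}. Thus FOLLOW(P) = {end, id, int}.
FOLLOW(R): in P::=R id S int, R is followed by id S int with FIRST {id}; in A::=end end R id, R is followed by id with FIRST {id}. Thus FOLLOW(R) = {id}.
FOLLOW(A): in S::=end id P A, the suffix after A is empty, so FOLLOW(A) ⊇ FOLLOW(S) = {$, end, int}; in P::=int A int id, A is followed by int id with FIRST {int}; in R::=S end A end, A is followed by end with FIRST {end}; in A::=P A L L, A is followed by L L with FIRST {id, int}. Thus FOLLOW(A) = {$, end, id, int}.
FOLLOW(L): in A::=P A L L (occurrence 1), L is followed by L with FIRST {id, int}; in A::=P A L L (occurrence 2), the suffix after L is empty, so FOLLOW(L) ⊇ FOLLOW(A) = {$, end, id, int}. Thus FOLLOW(L) = {$, end, id, int}.

{$, end, id, int}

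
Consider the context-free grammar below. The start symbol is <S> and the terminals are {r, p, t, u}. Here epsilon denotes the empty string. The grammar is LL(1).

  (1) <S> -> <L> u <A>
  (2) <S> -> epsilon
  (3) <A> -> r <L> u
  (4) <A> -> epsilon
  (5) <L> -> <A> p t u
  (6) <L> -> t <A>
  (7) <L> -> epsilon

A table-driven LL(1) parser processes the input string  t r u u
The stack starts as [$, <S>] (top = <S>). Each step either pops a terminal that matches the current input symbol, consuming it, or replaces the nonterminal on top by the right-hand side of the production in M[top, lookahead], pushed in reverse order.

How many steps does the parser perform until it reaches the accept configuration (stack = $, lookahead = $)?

9

step 1: stack=$ <S>  input=t r u u $  — expand <S> -> <L> u <A>
step 2: stack=$ <A> u <L>  input=t r u u $  — expand <L> -> t <A>
step 3: stack=$ <A> u <A> t  input=t r u u $  — match t
step 4: stack=$ <A> u <A>  input=r u u $  — expand <A> -> r <L> u
step 5: stack=$ <A> u u <L> r  input=r u u $  — match r
step 6: stack=$ <A> u u <L>  input=u u $  — expand <L> -> epsilon
step 7: stack=$ <A> u u  input=u u $  — match u
step 8: stack=$ <A> u  input=u $  — match u
step 9: stack=$ <A>  input=$  — expand <A> -> epsilon
Accept reached after 9 steps.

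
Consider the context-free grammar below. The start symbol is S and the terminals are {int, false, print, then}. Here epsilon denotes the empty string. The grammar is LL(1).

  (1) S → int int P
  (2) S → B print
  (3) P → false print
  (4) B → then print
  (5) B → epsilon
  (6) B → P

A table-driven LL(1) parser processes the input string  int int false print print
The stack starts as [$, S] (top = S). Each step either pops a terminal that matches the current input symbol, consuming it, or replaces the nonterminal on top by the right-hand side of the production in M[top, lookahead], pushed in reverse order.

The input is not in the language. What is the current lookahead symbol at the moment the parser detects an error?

     Stack          Input                        Action
  1  $ S            int int false print print $  expand S → int int P
  2  $ P int int    int int false print print $  match int
  3  $ P int        int false print print $      match int
  4  $ P            false print print $          expand P → false print
  5  $ print false  false print print $          match false
  6  $ print        print print $                match print
  7  $              print $                      error: stack empty but input remains

print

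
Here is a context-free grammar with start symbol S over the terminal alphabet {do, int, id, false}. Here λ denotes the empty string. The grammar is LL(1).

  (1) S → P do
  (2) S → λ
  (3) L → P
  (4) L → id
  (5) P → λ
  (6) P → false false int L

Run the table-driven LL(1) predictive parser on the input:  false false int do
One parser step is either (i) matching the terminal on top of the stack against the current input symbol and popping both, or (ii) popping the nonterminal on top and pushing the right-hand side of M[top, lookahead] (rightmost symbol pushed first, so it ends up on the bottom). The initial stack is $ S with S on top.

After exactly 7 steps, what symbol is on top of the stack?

do

step 1: stack=$ S  input=false false int do $  — expand S → P do
step 2: stack=$ do P  input=false false int do $  — expand P → false false int L
step 3: stack=$ do L int false false  input=false false int do $  — match false
step 4: stack=$ do L int false  input=false int do $  — match false
step 5: stack=$ do L int  input=int do $  — match int
step 6: stack=$ do L  input=do $  — expand L → P
step 7: stack=$ do P  input=do $  — expand P → λ
Stack after step 7: $ do (top = do).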